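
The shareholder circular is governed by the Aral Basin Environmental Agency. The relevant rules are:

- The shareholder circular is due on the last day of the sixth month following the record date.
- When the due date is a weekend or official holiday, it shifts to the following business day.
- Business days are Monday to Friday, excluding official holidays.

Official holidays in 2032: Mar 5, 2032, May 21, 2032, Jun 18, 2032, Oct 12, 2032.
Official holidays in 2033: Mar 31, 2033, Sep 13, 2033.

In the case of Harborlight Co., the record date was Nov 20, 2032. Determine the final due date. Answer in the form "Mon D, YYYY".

May 31, 2033

The sixth month after Nov 20, 2032 is May 2033, whose last day is May 31, 2033.
Since May 31, 2033 is a Tuesday and not a holiday, the date is unchanged.
Final deadline: May 31, 2033.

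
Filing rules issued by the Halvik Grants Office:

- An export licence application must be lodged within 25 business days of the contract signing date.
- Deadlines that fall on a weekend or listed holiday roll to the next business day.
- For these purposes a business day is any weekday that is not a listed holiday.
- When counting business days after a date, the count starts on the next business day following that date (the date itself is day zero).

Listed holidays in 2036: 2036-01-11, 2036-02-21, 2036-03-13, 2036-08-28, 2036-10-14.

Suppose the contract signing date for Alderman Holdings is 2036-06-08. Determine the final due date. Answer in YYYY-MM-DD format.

2036-07-11

Counting 25 business days after 2036-06-08 (skipping weekends and listed holidays) reaches 2036-07-11.
2036-07-11 (Friday) is already a business day.
The final due date is 2036-07-11.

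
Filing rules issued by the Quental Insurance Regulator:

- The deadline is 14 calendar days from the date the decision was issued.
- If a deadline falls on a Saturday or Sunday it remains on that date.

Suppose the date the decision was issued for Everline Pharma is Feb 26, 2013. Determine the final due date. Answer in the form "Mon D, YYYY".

Mar 12, 2013

14 calendar days after Feb 26, 2013 is Mar 12, 2013.
No adjustment is made for weekends or holidays, so Mar 12, 2013 stands.
The final due date is Mar 12, 2013.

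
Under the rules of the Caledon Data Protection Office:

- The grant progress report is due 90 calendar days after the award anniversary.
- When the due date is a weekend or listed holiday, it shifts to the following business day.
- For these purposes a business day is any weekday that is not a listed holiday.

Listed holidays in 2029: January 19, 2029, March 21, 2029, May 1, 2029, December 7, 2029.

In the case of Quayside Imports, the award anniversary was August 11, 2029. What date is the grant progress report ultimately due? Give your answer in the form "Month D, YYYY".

Adding 90 calendar days to August 11, 2029 gives November 9, 2029.
November 9, 2029 is a Friday and not a listed holiday, so it stands.
Final deadline: November 9, 2029.

November 9, 2029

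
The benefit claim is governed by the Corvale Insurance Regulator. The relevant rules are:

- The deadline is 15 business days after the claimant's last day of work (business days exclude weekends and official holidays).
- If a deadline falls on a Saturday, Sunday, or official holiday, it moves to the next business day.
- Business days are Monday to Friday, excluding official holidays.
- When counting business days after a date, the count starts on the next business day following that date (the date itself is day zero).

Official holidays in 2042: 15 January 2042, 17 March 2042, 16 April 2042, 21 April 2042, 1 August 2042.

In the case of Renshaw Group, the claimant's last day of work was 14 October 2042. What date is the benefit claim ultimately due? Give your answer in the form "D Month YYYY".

Starting the day after 14 October 2042 and counting 15 business days lands on 4 November 2042.
Since 4 November 2042 is a Tuesday and not a holiday, the date is unchanged.
Final deadline: 4 November 2042.

4 November 2042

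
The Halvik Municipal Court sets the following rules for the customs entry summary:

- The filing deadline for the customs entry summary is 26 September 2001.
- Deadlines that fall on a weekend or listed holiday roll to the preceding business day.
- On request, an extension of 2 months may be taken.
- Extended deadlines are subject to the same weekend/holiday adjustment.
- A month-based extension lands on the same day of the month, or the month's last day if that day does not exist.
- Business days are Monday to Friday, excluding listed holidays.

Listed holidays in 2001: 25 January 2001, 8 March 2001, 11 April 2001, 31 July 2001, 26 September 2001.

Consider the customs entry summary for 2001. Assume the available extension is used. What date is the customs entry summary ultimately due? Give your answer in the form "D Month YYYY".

23 November 2001

The stated deadline is 26 September 2001.
Because 26 September 2001 is a listed holiday, the deadline becomes 25 September 2001 (Tuesday).
Add 2 months to 25 September 2001: 25 November 2001.
25 November 2001 falls on a Sunday. Rolling to the preceding business day gives 23 November 2001, a Friday.
Final deadline: 23 November 2001.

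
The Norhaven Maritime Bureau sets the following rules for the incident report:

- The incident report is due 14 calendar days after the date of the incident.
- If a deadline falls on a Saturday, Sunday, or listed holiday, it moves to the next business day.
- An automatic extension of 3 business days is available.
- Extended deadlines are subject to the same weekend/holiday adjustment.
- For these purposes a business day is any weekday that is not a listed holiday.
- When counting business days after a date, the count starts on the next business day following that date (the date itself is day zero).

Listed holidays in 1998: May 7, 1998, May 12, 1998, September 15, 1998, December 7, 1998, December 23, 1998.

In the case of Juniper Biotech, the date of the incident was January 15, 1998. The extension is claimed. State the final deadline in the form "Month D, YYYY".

February 3, 1998

Trigger date January 15, 1998 + 14 calendar days = January 29, 1998.
January 29, 1998 falls on a Thursday, which is a business day, so no adjustment is needed.
Applying the 3-business-day extension: 3 business days after January 29, 1998 is February 3, 1998.
February 3, 1998 (Tuesday) is already a business day.
Final deadline: February 3, 1998.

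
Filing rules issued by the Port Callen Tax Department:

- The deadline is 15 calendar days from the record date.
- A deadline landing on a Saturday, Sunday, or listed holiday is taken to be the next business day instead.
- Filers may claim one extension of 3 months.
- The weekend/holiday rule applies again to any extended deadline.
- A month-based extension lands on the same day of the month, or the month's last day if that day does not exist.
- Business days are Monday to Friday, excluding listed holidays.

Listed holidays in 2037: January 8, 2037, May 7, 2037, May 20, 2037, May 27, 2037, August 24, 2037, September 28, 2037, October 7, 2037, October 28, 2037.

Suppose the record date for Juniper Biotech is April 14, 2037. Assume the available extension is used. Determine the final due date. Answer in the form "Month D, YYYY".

Adding 15 calendar days to April 14, 2037 gives April 29, 2037.
April 29, 2037 (Wednesday) is already a business day.
Add 3 months to April 29, 2037: July 29, 2037.
July 29, 2037 falls on a Wednesday, which is a business day, so no adjustment is needed.
Deadline: July 29, 2037.

July 29, 2037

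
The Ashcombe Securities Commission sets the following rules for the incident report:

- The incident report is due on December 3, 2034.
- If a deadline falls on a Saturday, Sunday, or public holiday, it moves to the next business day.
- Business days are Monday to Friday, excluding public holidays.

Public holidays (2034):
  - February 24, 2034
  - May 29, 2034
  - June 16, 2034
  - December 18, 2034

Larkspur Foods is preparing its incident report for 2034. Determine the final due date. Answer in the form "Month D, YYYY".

The statutory due date is December 3, 2034.
Because December 3, 2034 is a Sunday, the deadline becomes December 4, 2034 (Monday).
So the filing is due December 4, 2034.

December 4, 2034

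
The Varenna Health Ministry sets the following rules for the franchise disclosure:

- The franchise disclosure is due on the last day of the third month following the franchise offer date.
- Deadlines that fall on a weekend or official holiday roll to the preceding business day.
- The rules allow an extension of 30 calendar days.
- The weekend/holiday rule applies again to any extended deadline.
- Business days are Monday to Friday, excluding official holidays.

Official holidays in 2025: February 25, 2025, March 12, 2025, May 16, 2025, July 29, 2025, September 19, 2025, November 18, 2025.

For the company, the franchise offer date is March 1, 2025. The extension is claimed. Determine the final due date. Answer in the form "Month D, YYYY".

3 months after March 1, 2025 is June 2025; that month ends on June 30, 2025.
June 30, 2025 is a Monday and not a listed holiday, so it stands.
The 30-calendar-day extension moves the deadline from June 30, 2025 to July 30, 2025.
Since July 30, 2025 is a Wednesday and not a holiday, the date is unchanged.
Deadline: July 30, 2025.

July 30, 2025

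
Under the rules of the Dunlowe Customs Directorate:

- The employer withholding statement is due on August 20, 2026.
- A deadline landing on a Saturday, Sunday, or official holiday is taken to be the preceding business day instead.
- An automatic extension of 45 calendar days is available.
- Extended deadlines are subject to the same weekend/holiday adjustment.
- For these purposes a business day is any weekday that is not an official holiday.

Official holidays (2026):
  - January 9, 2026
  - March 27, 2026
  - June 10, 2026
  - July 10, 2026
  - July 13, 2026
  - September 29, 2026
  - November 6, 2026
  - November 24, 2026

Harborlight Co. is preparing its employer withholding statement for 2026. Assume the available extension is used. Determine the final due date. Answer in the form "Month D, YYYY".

October 2, 2026

The statutory due date is August 20, 2026.
August 20, 2026 (Thursday) is already a business day.
Add the 45 calendar-day extension to August 20, 2026: October 4, 2026.
October 4, 2026 falls on a Sunday. Rolling to the preceding business day gives October 2, 2026, a Friday.
Final deadline: October 2, 2026.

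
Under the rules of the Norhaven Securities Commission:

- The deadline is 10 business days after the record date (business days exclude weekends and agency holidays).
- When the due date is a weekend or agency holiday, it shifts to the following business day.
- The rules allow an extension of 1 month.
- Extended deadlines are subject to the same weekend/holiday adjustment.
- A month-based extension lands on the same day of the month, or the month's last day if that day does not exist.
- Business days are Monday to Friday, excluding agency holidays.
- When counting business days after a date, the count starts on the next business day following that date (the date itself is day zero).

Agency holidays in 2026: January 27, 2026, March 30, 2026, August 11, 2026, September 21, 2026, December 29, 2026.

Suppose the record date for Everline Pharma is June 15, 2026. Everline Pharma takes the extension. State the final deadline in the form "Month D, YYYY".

Starting the day after June 15, 2026 and counting 10 business days lands on June 29, 2026.
June 29, 2026 is a Monday and not a listed holiday, so it stands.
The 1 month extension carries June 29, 2026 to July 29, 2026.
July 29, 2026 (Wednesday) is already a business day.
So the filing is due July 29, 2026.

July 29, 2026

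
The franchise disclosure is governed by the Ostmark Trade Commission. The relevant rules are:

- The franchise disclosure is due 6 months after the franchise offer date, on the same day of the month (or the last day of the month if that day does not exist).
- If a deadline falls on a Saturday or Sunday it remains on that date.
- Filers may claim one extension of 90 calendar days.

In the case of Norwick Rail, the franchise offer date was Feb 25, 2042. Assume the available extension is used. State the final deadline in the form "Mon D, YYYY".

6 months from Feb 25, 2042 is Aug 25, 2042.
No adjustment is made for weekends or holidays, so Aug 25, 2042 stands.
With the 90-day extension, Aug 25, 2042 becomes Nov 23, 2042.
Nov 23, 2042 is a Sunday; no weekend or holiday adjustment applies.
Deadline: Nov 23, 2042.

Nov 23, 2042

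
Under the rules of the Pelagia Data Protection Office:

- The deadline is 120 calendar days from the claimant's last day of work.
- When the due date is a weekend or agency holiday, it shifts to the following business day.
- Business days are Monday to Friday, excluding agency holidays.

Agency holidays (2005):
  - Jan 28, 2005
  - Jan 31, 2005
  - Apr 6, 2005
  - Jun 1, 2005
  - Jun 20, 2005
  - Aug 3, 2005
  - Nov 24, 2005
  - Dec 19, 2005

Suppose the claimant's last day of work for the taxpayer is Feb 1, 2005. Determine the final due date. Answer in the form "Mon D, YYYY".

120 calendar days after Feb 1, 2005 is Jun 1, 2005.
Jun 1, 2005 is a listed holiday; the next business day is Jun 2, 2005 (Thursday).
Final deadline: Jun 2, 2005.

Jun 2, 2005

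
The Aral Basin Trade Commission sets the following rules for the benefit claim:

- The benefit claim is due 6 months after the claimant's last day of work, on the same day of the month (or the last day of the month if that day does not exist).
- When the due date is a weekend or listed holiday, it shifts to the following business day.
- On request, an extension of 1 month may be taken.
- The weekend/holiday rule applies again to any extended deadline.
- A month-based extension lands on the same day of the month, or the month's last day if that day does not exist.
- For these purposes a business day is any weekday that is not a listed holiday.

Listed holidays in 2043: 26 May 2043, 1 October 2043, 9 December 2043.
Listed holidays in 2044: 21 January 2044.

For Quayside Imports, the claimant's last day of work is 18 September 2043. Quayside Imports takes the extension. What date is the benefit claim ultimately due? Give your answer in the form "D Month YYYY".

6 months after 18 September 2043, on the same day of the month, is 18 March 2044.
Since 18 March 2044 is a Friday and not a holiday, the date is unchanged.
Add 1 month to 18 March 2044: 18 April 2044.
18 April 2044 (Monday) is already a business day.
Deadline: 18 April 2044.

18 April 2044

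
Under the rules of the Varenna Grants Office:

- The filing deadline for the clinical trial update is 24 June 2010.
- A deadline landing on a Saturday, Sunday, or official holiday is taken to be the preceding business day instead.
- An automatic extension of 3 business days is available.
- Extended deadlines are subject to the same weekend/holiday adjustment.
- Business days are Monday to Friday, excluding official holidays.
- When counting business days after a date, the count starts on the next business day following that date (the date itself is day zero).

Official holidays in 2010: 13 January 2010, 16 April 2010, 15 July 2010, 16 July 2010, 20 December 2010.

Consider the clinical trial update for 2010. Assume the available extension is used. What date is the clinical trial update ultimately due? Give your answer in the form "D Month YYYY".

29 June 2010

Start from the fixed due date, 24 June 2010.
24 June 2010 is a Thursday and not a listed holiday, so it stands.
The 3-business-day extension runs from 24 June 2010 to 29 June 2010.
Since 29 June 2010 is a Tuesday and not a holiday, the date is unchanged.
Deadline: 29 June 2010.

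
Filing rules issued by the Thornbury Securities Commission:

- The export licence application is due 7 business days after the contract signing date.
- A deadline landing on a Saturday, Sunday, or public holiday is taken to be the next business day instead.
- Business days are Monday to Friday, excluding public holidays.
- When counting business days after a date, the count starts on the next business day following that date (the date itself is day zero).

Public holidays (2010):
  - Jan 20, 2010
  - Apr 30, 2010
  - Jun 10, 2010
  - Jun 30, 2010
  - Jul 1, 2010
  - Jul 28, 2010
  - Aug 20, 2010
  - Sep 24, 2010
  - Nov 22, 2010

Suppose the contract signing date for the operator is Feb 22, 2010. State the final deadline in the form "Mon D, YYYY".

Mar 3, 2010

7 business days after Feb 22, 2010, excluding weekends and holidays, is Mar 3, 2010.
Since Mar 3, 2010 is a Wednesday and not a holiday, the date is unchanged.
Final deadline: Mar 3, 2010.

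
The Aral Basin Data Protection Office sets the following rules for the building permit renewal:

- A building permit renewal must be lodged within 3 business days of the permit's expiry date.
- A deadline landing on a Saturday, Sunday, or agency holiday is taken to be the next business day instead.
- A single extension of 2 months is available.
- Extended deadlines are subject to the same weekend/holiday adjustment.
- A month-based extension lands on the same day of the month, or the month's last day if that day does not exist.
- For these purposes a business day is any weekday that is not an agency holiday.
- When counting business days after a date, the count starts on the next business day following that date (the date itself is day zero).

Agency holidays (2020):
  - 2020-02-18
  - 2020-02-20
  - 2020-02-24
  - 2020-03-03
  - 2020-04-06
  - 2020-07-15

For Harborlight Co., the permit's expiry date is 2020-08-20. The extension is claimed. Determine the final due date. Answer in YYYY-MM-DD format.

2020-10-26

Counting 3 business days after 2020-08-20 (skipping weekends and listed holidays) reaches 2020-08-25.
2020-08-25 falls on a Tuesday, which is a business day, so no adjustment is needed.
Add 2 months to 2020-08-25: 2020-10-25.
2020-10-25 is a Sunday, so it moves to the next business day, 2020-10-26 (Monday).
So the filing is due 2020-10-26.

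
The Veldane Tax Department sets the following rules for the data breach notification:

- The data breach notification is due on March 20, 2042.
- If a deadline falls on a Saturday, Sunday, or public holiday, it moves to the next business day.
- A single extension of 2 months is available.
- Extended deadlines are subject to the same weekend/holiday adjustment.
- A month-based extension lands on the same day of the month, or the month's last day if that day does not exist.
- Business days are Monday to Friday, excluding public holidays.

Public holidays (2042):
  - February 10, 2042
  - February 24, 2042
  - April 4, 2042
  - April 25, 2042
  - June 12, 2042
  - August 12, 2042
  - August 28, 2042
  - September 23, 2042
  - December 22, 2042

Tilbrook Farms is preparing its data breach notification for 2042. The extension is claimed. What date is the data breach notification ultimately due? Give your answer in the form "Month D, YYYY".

May 20, 2042

Start from the fixed due date, March 20, 2042.
March 20, 2042 is a Thursday and not a listed holiday, so it stands.
Applying the 2 months extension: 2 months after March 20, 2042 is May 20, 2042.
Since May 20, 2042 is a Tuesday and not a holiday, the date is unchanged.
The final due date is May 20, 2042.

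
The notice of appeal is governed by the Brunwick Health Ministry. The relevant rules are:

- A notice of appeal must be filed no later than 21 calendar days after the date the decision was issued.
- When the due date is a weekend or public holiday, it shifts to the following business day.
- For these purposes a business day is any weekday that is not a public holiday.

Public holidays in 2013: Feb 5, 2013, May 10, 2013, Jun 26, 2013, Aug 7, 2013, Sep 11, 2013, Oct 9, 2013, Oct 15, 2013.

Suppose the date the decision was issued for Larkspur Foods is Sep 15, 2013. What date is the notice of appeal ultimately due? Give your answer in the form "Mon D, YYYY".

Trigger date Sep 15, 2013 + 21 calendar days = Oct 6, 2013.
Because Oct 6, 2013 is a Sunday, the deadline becomes Oct 7, 2013 (Monday).
So the filing is due Oct 7, 2013.

Oct 7, 2013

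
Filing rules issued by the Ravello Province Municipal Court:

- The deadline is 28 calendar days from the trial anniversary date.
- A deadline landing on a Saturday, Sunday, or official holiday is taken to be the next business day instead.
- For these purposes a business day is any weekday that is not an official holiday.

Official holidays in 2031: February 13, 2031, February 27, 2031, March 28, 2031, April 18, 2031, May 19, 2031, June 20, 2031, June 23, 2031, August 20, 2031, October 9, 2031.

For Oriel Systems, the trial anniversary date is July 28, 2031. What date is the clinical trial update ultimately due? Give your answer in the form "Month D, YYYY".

August 25, 2031

Adding 28 calendar days to July 28, 2031 gives August 25, 2031.
August 25, 2031 is a Monday and not a listed holiday, so it stands.
Final deadline: August 25, 2031.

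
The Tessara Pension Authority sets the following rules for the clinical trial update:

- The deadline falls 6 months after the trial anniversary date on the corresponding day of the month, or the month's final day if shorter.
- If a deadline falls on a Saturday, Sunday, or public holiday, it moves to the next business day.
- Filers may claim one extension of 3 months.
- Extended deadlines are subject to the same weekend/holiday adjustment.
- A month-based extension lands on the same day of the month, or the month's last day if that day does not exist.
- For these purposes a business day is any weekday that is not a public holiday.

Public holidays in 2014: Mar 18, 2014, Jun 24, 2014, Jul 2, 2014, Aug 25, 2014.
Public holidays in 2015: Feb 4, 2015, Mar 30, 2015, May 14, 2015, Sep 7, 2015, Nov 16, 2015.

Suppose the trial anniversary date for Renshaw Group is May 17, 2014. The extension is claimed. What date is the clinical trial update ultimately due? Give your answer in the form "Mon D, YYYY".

Feb 17, 2015

Moving 6 months forward from May 17, 2014 on the corresponding day gives Nov 17, 2014.
Nov 17, 2014 falls on a Monday, which is a business day, so no adjustment is needed.
Applying the 3 months extension: 3 months after Nov 17, 2014 is Feb 17, 2015.
Feb 17, 2015 (Tuesday) is already a business day.
Final deadline: Feb 17, 2015.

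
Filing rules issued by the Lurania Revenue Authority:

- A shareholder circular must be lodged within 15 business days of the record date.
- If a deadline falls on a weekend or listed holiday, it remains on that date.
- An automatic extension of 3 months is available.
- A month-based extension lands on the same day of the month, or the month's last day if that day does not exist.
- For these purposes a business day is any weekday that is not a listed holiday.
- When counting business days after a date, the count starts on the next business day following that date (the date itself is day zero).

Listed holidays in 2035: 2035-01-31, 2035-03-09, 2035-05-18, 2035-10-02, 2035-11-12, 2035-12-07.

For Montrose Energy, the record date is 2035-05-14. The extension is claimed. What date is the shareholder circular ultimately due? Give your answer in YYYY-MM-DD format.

Counting 15 business days after 2035-05-14 (skipping weekends and listed holidays) reaches 2035-06-05.
2035-06-05 falls on a Tuesday. The rules make no weekend/holiday allowance, so it remains 2035-06-05.
The 3 months extension carries 2035-06-05 to 2035-09-05.
2035-09-05 falls on a Wednesday. The rules make no weekend/holiday allowance, so it remains 2035-09-05.
Deadline: 2035-09-05.

2035-09-05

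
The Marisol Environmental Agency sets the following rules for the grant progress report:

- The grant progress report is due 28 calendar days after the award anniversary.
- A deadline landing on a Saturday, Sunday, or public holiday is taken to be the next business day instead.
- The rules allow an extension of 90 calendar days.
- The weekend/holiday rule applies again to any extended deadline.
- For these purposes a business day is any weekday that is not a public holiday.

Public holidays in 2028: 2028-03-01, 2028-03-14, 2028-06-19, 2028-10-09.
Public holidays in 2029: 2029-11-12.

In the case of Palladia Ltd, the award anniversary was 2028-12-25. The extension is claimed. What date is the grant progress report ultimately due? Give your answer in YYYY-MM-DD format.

2029-04-23

Trigger date 2028-12-25 + 28 calendar days = 2029-01-22.
2029-01-22 (Monday) is already a business day.
The 90-calendar-day extension moves the deadline from 2029-01-22 to 2029-04-22.
2029-04-22 is a Sunday; the next business day is 2029-04-23 (Monday).
So the filing is due 2029-04-23.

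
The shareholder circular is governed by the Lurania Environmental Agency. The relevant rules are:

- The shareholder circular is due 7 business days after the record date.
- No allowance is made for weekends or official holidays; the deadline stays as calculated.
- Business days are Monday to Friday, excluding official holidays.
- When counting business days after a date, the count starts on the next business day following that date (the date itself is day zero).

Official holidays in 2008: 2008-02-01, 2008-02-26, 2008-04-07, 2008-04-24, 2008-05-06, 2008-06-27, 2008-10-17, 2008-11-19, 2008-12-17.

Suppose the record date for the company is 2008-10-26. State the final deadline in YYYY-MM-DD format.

7 business days after 2008-10-26, excluding weekends and holidays, is 2008-11-04.
2008-11-04 is a Tuesday; no weekend or holiday adjustment applies.
Deadline: 2008-11-04.

2008-11-04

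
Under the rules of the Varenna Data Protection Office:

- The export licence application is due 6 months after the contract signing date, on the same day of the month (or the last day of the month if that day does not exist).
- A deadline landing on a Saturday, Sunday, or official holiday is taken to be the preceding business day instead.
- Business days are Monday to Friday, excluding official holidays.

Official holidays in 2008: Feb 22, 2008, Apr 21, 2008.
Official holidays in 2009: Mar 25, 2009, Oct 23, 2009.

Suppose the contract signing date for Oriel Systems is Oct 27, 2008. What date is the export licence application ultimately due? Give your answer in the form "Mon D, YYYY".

Moving 6 months forward from Oct 27, 2008 on the corresponding day gives Apr 27, 2009.
Apr 27, 2009 is a Monday and not a listed holiday, so it stands.
So the filing is due Apr 27, 2009.

Apr 27, 2009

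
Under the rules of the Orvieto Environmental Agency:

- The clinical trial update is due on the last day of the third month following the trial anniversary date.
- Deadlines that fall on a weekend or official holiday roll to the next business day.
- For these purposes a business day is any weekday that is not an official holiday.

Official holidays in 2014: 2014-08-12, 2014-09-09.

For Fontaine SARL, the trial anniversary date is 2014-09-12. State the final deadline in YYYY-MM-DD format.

3 months after 2014-09-12 falls in December 2014; the last day of that month is 2014-12-31.
2014-12-31 (Wednesday) is already a business day.
The final due date is 2014-12-31.

2014-12-31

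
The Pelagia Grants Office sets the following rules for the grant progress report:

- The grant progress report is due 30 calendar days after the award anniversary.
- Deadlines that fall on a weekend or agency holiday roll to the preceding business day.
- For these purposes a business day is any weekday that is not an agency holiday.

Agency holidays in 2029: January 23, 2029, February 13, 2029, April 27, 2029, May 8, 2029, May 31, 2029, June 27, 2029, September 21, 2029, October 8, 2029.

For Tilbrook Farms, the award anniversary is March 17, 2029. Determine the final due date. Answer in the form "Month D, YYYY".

Adding 30 calendar days to March 17, 2029 gives April 16, 2029.
April 16, 2029 falls on a Monday, which is a business day, so no adjustment is needed.
The final due date is April 16, 2029.

April 16, 2029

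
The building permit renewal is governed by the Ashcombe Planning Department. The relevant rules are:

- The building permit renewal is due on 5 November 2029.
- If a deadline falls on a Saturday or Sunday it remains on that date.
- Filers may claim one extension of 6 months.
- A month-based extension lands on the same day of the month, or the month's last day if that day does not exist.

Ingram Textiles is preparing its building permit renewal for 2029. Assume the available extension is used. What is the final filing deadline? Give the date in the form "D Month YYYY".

5 May 2030

The statutory due date is 5 November 2029.
5 November 2029 falls on a Monday. The rules make no weekend/holiday allowance, so it remains 5 November 2029.
Add 6 months to 5 November 2029: 5 May 2030.
5 May 2030 is a Sunday; no weekend or holiday adjustment applies.
So the filing is due 5 May 2030.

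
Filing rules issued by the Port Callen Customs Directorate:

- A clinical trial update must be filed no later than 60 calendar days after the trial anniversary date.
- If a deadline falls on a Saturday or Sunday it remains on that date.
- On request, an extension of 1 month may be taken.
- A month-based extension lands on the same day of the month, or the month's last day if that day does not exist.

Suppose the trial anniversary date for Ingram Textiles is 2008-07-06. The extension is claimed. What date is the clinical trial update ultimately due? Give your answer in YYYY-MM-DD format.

60 calendar days after 2008-07-06 is 2008-09-04.
2008-09-04 falls on a Thursday. The rules make no weekend/holiday allowance, so it remains 2008-09-04.
Applying the 1 month extension: 1 month after 2008-09-04 is 2008-10-04.
2008-10-04 is a Saturday; no weekend or holiday adjustment applies.
So the filing is due 2008-10-04.

2008-10-04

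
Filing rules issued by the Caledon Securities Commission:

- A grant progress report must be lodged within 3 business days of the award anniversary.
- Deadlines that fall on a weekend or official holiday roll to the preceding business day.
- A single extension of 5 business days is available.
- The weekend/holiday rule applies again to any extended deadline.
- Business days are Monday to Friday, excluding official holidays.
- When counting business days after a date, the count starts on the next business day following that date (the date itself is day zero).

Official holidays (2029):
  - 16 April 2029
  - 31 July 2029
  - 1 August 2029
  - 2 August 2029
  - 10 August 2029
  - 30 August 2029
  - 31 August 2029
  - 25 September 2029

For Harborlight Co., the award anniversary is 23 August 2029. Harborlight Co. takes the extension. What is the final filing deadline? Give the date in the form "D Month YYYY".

6 September 2029

Starting the day after 23 August 2029 and counting 3 business days lands on 28 August 2029.
28 August 2029 is a Tuesday and not a listed holiday, so it stands.
Counting 5 further business days from 28 August 2029 reaches 6 September 2029.
6 September 2029 (Thursday) is already a business day.
The final due date is 6 September 2029.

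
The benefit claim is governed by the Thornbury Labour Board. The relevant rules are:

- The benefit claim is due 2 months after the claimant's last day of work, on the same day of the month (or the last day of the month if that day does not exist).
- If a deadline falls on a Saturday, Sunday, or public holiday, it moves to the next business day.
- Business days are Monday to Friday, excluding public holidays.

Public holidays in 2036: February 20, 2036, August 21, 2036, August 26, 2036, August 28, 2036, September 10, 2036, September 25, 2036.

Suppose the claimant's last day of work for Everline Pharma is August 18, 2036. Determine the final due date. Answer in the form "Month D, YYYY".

Moving 2 months forward from August 18, 2036 on the corresponding day gives October 18, 2036.
Because October 18, 2036 is a Saturday, the deadline becomes October 20, 2036 (Monday).
Deadline: October 20, 2036.

October 20, 2036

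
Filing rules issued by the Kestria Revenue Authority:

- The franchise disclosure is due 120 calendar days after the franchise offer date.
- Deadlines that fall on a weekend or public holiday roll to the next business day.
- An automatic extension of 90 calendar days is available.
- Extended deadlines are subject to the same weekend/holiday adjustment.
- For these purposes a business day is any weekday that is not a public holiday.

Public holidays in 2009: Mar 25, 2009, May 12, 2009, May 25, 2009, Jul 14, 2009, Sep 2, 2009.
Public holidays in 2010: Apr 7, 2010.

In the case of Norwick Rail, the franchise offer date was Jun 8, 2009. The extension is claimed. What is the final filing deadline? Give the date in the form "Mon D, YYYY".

120 calendar days after Jun 8, 2009 is Oct 6, 2009.
Oct 6, 2009 falls on a Tuesday, which is a business day, so no adjustment is needed.
The 90-calendar-day extension moves the deadline from Oct 6, 2009 to Jan 4, 2010.
Jan 4, 2010 falls on a Monday, which is a business day, so no adjustment is needed.
Final deadline: Jan 4, 2010.

Jan 4, 2010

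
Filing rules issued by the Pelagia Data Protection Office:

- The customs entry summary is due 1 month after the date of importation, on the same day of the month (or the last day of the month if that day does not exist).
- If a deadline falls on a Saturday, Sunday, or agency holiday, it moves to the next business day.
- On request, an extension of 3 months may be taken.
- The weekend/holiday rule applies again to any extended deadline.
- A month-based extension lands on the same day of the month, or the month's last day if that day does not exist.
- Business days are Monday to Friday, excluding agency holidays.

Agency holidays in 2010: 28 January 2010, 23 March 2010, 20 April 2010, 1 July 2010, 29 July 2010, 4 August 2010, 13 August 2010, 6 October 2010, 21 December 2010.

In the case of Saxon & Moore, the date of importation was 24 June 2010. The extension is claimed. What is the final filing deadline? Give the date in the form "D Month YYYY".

1 month after 24 June 2010, on the same day of the month, is 24 July 2010.
24 July 2010 is a Saturday; the next business day is 26 July 2010 (Monday).
The 3 months extension carries 26 July 2010 to 26 October 2010.
26 October 2010 falls on a Tuesday, which is a business day, so no adjustment is needed.
The final due date is 26 October 2010.

26 October 2010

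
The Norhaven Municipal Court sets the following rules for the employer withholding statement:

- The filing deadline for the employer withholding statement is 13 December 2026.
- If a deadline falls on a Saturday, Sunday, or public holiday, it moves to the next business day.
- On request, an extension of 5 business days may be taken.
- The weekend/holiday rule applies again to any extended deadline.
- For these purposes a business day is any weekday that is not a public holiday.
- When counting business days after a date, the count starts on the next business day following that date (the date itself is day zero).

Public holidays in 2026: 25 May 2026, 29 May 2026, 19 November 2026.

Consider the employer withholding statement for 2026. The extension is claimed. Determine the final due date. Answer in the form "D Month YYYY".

21 December 2026

Start from the fixed due date, 13 December 2026.
13 December 2026 is a Sunday, so it moves to the next business day, 14 December 2026 (Monday).
The 5-business-day extension runs from 14 December 2026 to 21 December 2026.
21 December 2026 falls on a Monday, which is a business day, so no adjustment is needed.
Final deadline: 21 December 2026.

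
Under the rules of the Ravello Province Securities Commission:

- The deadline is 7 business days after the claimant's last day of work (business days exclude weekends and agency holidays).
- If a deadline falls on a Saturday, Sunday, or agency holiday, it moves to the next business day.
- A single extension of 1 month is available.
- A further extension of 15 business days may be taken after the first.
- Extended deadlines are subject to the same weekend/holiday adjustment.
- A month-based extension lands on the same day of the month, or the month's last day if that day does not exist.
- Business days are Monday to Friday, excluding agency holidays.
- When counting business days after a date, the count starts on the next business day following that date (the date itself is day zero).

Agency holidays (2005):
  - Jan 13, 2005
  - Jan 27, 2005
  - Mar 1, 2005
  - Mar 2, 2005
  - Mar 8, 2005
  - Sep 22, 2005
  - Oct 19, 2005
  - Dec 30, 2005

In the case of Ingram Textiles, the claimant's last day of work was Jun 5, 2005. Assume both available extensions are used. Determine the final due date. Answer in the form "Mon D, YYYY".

Counting 7 business days after Jun 5, 2005 (skipping weekends and listed holidays) reaches Jun 14, 2005.
Jun 14, 2005 is a Tuesday and not a listed holiday, so it stands.
The 1 month extension carries Jun 14, 2005 to Jul 14, 2005.
Jul 14, 2005 is a Thursday and not a listed holiday, so it stands.
Counting 15 further business days from Jul 14, 2005 reaches Aug 4, 2005.
Aug 4, 2005 (Thursday) is already a business day.
So the filing is due Aug 4, 2005.

Aug 4, 2005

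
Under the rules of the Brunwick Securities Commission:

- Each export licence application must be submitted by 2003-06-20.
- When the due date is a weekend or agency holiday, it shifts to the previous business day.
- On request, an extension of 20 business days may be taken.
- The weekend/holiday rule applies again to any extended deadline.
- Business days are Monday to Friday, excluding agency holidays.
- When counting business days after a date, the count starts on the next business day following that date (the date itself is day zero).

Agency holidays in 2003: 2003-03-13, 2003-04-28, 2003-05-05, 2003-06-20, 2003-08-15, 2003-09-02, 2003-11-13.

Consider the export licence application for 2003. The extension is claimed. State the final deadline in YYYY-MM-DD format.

Start from the fixed due date, 2003-06-20.
2003-06-20 falls on a listed holiday. Rolling to the preceding business day gives 2003-06-19, a Thursday.
The 20-business-day extension runs from 2003-06-19 to 2003-07-18.
2003-07-18 is a Friday and not a listed holiday, so it stands.
The final due date is 2003-07-18.

2003-07-18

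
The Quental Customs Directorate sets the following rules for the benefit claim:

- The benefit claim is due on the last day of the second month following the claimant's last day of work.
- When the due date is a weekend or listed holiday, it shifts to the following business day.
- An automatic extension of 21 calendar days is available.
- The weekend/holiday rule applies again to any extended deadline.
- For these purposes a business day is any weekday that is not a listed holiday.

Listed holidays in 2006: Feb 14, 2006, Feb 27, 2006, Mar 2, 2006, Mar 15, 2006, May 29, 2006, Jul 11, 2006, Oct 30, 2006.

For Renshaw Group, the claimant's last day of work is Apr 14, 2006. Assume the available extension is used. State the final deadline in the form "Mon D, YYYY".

Jul 21, 2006

The second month after Apr 14, 2006 is June 2006, whose last day is Jun 30, 2006.
Jun 30, 2006 falls on a Friday, which is a business day, so no adjustment is needed.
Add the 21 calendar-day extension to Jun 30, 2006: Jul 21, 2006.
Jul 21, 2006 is a Friday and not a listed holiday, so it stands.
Final deadline: Jul 21, 2006.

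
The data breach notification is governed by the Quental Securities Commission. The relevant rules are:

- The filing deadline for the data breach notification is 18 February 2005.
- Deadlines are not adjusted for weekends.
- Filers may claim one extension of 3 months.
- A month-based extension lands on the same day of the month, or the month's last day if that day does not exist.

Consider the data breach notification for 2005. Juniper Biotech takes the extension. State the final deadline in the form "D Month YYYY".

The stated deadline is 18 February 2005.
No adjustment is made for weekends or holidays, so 18 February 2005 stands.
Add 3 months to 18 February 2005: 18 May 2005.
18 May 2005 falls on a Wednesday. The rules make no weekend/holiday allowance, so it remains 18 May 2005.
The final due date is 18 May 2005.

18 May 2005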